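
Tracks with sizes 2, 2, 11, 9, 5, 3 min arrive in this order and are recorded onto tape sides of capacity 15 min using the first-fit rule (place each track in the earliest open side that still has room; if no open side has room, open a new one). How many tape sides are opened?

3

  2 → side 1 (new)  [load 2/15]
  2 → side 1  [load 4/15]
  11 → side 1  [load 15/15]
  9 → side 2 (new)  [load 9/15]
  5 → side 2  [load 14/15]
  3 → side 3 (new)  [load 3/15]
3 tape sides opened.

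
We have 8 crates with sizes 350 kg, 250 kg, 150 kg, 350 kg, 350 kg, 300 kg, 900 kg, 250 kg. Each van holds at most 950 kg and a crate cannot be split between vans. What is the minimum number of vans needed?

4

Total = 900 + 350 + 350 + 350 + 300 + 250 + 250 + 150 = 2900 kg.
Lower bound: ⌈2900/950⌉ = 4 vans.
A packing using 4 vans:
  van 1: 900 = 900
  van 2: 350 + 350 + 250 = 950
  van 3: 350 + 300 + 250 = 900
  van 4: 150 = 150
This matches the lower bound, so 4 is optimal.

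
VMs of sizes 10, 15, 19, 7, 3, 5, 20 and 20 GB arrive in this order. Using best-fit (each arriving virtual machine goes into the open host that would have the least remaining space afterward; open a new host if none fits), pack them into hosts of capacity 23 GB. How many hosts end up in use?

5

  10 → host 1 (new)  [load 10/23]
  15 → host 2 (new)  [load 15/23]
  19 → host 3 (new)  [load 19/23]
  7 → host 2  [load 22/23]
  3 → host 3  [load 22/23]
  5 → host 1  [load 15/23]
  20 → host 4 (new)  [load 20/23]
  20 → host 5 (new)  [load 20/23]
5 hosts opened.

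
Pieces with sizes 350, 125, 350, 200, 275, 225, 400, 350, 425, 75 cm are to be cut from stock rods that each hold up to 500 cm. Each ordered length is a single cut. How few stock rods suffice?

7

Total = 425 + 400 + 350 + 350 + 350 + 275 + 225 + 200 + 125 + 75 = 2775 cm.
Lower bound: ⌈2775/500⌉ = 6 stock rods.
A packing using 7 stock rods:
  stock rod 1: 425 + 75 = 500
  stock rod 2: 400 = 400
  stock rod 3: 350 + 125 = 475
  stock rod 4: 350 = 350
  stock rod 5: 350 = 350
  stock rod 6: 275 + 225 = 500
  stock rod 7: 200 = 200
No arrangement into 6 stock rods stays within capacity, so 7 is optimal.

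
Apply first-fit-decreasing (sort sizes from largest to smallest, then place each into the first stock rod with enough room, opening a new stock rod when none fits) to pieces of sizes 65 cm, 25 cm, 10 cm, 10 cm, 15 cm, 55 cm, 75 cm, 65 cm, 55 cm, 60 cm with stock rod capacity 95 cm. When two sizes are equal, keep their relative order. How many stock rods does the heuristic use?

Sorted descending: 75, 65, 65, 60, 55, 55, 25, 15, 10, 10.
  75 → stock rod 1 (new)  [load 75/95]
  65 → stock rod 2 (new)  [load 65/95]
  65 → stock rod 3 (new)  [load 65/95]
  60 → stock rod 4 (new)  [load 60/95]
  55 → stock rod 5 (new)  [load 55/95]
  55 → stock rod 6 (new)  [load 55/95]
  25 → stock rod 2  [load 90/95]
  15 → stock rod 1  [load 90/95]
  10 → stock rod 3  [load 75/95]
  10 → stock rod 3  [load 85/95]
6 stock rods opened.

6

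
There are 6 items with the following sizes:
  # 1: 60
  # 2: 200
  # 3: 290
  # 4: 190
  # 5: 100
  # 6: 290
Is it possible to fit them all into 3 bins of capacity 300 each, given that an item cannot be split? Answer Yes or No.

Total = 1130; ⌈1130/300⌉ = 4.
At least 4 bins are required, but only 3 are allowed.

No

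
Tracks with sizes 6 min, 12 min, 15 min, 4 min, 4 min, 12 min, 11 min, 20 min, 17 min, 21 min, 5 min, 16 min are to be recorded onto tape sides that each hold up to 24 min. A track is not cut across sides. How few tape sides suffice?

Total = 21 + 20 + 17 + 16 + 15 + 12 + 12 + 11 + 6 + 5 + 4 + 4 = 143 min.
Lower bound: ⌈143/24⌉ = 6 tape sides.
A packing using 7 tape sides:
  side 1: 21 = 21
  side 2: 20 + 4 = 24
  side 3: 17 + 6 = 23
  side 4: 16 + 5 = 21
  side 5: 15 + 4 = 19
  side 6: 12 + 12 = 24
  side 7: 11 = 11
No arrangement into 6 tape sides stays within capacity, so 7 is optimal.

7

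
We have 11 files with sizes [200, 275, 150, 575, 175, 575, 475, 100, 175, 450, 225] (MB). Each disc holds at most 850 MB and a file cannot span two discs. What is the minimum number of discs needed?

4

Total = 575 + 575 + 475 + 450 + 275 + 225 + 200 + 175 + 175 + 150 + 100 = 3375 MB.
Lower bound: ⌈3375/850⌉ = 4 discs.
A packing using 4 discs:
  disc 1: 575 + 275 = 850
  disc 2: 575 + 175 + 100 = 850
  disc 3: 475 + 225 + 150 = 850
  disc 4: 450 + 200 + 175 = 825
This matches the lower bound, so 4 is optimal.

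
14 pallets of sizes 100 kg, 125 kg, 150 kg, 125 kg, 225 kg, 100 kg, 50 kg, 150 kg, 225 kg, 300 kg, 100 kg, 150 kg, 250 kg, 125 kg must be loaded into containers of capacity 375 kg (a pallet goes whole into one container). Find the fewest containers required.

6

Total = 300 + 250 + 225 + 225 + 150 + 150 + 150 + 125 + 125 + 125 + 100 + 100 + 100 + 50 = 2175 kg.
Lower bound: ⌈2175/375⌉ = 6 containers.
A packing using 6 containers:
  container 1: 300 + 50 = 350
  container 2: 250 + 125 = 375
  container 3: 225 + 150 = 375
  container 4: 225 + 150 = 375
  container 5: 150 + 125 + 100 = 375
  container 6: 125 + 100 + 100 = 325
This matches the lower bound, so 6 is optimal.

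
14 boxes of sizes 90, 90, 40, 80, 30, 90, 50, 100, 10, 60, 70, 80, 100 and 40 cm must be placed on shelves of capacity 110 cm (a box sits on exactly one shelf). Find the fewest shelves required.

Total = 100 + 100 + 90 + 90 + 90 + 80 + 80 + 70 + 60 + 50 + 40 + 40 + 30 + 10 = 930 cm.
Lower bound: ⌈930/110⌉ = 9 shelves.
A packing using 10 shelves:
  shelf 1: 100 + 10 = 110
  shelf 2: 100 = 100
  shelf 3: 90 = 90
  shelf 4: 90 = 90
  shelf 5: 90 = 90
  shelf 6: 80 + 30 = 110
  shelf 7: 80 = 80
  shelf 8: 70 + 40 = 110
  shelf 9: 60 + 50 = 110
  shelf 10: 40 = 40
No arrangement into 9 shelves stays within capacity, so 10 is optimal.

10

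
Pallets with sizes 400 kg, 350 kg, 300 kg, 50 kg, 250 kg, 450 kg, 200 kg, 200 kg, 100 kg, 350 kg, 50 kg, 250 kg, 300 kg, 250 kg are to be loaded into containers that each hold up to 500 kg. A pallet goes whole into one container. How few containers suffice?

8

Total = 450 + 400 + 350 + 350 + 300 + 300 + 250 + 250 + 250 + 200 + 200 + 100 + 50 + 50 = 3500 kg.
Lower bound: ⌈3500/500⌉ = 7 containers.
A packing using 8 containers:
  container 1: 450 + 50 = 500
  container 2: 400 + 100 = 500
  container 3: 350 + 50 = 400
  container 4: 350 = 350
  container 5: 300 + 200 = 500
  container 6: 300 + 200 = 500
  container 7: 250 + 250 = 500
  container 8: 250 = 250
No arrangement into 7 containers stays within capacity, so 8 is optimal.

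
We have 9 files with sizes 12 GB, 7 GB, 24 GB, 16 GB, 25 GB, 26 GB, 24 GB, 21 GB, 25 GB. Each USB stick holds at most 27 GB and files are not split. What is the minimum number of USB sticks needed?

Total = 26 + 25 + 25 + 24 + 24 + 21 + 16 + 12 + 7 = 180 GB.
Lower bound: ⌈180/27⌉ = 7 USB sticks.
A packing using 8 USB sticks:
  USB stick 1: 26 = 26
  USB stick 2: 25 = 25
  USB stick 3: 25 = 25
  USB stick 4: 24 = 24
  USB stick 5: 24 = 24
  USB stick 6: 21 = 21
  USB stick 7: 16 + 7 = 23
  USB stick 8: 12 = 12
No arrangement into 7 USB sticks stays within capacity, so 8 is optimal.

8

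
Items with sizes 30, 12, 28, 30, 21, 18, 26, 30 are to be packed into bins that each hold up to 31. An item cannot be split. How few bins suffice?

7

Total = 30 + 30 + 30 + 28 + 26 + 21 + 18 + 12 = 195.
Lower bound: ⌈195/31⌉ = 7 bins.
A packing using 7 bins:
  bin 1: 30 = 30
  bin 2: 30 = 30
  bin 3: 30 = 30
  bin 4: 28 = 28
  bin 5: 26 = 26
  bin 6: 21 = 21
  bin 7: 18 + 12 = 30
This matches the lower bound, so 7 is optimal.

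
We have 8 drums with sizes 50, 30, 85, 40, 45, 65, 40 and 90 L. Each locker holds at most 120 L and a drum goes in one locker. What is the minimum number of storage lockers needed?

Total = 90 + 85 + 65 + 50 + 45 + 40 + 40 + 30 = 445 L.
Lower bound: ⌈445/120⌉ = 4 storage lockers.
A packing using 5 storage lockers:
  locker 1: 90 + 30 = 120
  locker 2: 85 = 85
  locker 3: 65 + 50 = 115
  locker 4: 45 + 40 = 85
  locker 5: 40 = 40
No arrangement into 4 storage lockers stays within capacity, so 5 is optimal.

5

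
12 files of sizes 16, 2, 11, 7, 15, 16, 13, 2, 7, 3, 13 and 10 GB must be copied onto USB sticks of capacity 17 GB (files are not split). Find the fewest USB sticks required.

Total = 16 + 16 + 15 + 13 + 13 + 11 + 10 + 7 + 7 + 3 + 2 + 2 = 115 GB.
Lower bound: ⌈115/17⌉ = 7 USB sticks.
A packing using 8 USB sticks:
  USB stick 1: 16 = 16
  USB stick 2: 16 = 16
  USB stick 3: 15 + 2 = 17
  USB stick 4: 13 + 3 = 16
  USB stick 5: 13 + 2 = 15
  USB stick 6: 11 = 11
  USB stick 7: 10 + 7 = 17
  USB stick 8: 7 = 7
No arrangement into 7 USB sticks stays within capacity, so 8 is optimal.

8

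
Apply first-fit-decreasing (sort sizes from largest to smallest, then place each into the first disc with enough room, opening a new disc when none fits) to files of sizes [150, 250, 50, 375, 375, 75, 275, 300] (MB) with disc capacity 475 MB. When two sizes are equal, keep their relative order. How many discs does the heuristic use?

Sorted descending: 375, 375, 300, 275, 250, 150, 75, 50.
  375 → disc 1 (new)  [load 375/475]
  375 → disc 2 (new)  [load 375/475]
  300 → disc 3 (new)  [load 300/475]
  275 → disc 4 (new)  [load 275/475]
  250 → disc 5 (new)  [load 250/475]
  150 → disc 3  [load 450/475]
  75 → disc 1  [load 450/475]
  50 → disc 2  [load 425/475]
5 discs opened.

5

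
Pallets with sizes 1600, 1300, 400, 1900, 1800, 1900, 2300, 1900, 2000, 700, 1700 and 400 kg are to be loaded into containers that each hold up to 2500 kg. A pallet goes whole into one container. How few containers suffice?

9

Total = 2300 + 2000 + 1900 + 1900 + 1900 + 1800 + 1700 + 1600 + 1300 + 700 + 400 + 400 = 17900 kg.
Lower bound: ⌈17900/2500⌉ = 8 containers.
Also, 9 pallets each exceed 1250 kg, and no two of those can share a container, so at least 9 containers are needed.
A packing using 9 containers:
  container 1: 2300 = 2300
  container 2: 2000 + 400 = 2400
  container 3: 1900 + 400 = 2300
  container 4: 1900 = 1900
  container 5: 1900 = 1900
  container 6: 1800 + 700 = 2500
  container 7: 1700 = 1700
  container 8: 1600 = 1600
  container 9: 1300 = 1300
This matches the lower bound, so 9 is optimal.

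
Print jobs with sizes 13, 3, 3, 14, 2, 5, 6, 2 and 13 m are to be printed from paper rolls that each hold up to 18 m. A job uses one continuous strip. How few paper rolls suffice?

Total = 14 + 13 + 13 + 6 + 5 + 3 + 3 + 2 + 2 = 61 m.
Lower bound: ⌈61/18⌉ = 4 paper rolls.
A packing using 4 paper rolls:
  roll 1: 14 + 3 = 17
  roll 2: 13 + 5 = 18
  roll 3: 13 + 3 + 2 = 18
  roll 4: 6 + 2 = 8
This matches the lower bound, so 4 is optimal.

4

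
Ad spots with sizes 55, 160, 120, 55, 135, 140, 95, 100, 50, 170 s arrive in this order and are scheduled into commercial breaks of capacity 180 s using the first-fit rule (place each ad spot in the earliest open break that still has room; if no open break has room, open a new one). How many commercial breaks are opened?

  55 → break 1 (new)  [load 55/180]
  160 → break 2 (new)  [load 160/180]
  120 → break 1  [load 175/180]
  55 → break 3 (new)  [load 55/180]
  135 → break 4 (new)  [load 135/180]
  140 → break 5 (new)  [load 140/180]
  95 → break 3  [load 150/180]
  100 → break 6 (new)  [load 100/180]
  50 → break 6  [load 150/180]
  170 → break 7 (new)  [load 170/180]
7 commercial breaks opened.

7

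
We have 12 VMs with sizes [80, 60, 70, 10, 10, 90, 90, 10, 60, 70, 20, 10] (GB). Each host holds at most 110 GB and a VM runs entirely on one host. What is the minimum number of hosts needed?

7

Total = 90 + 90 + 80 + 70 + 70 + 60 + 60 + 20 + 10 + 10 + 10 + 10 = 580 GB.
Lower bound: ⌈580/110⌉ = 6 hosts.
Also, 7 VMs each exceed 55 GB, and no two of those can share a host, so at least 7 hosts are needed.
A packing using 7 hosts:
  host 1: 90 + 20 = 110
  host 2: 90 + 10 + 10 = 110
  host 3: 80 + 10 + 10 = 100
  host 4: 70 = 70
  host 5: 70 = 70
  host 6: 60 = 60
  host 7: 60 = 60
This matches the lower bound, so 7 is optimal.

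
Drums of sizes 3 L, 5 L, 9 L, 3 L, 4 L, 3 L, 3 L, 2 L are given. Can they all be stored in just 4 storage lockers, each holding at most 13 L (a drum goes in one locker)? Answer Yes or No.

Yes

A valid assignment using 3 storage lockers:
  locker 1: 9 + 4 = 13
  locker 2: 5 + 3 + 3 + 2 = 13
  locker 3: 3 + 3 = 6
That uses only 3 ≤ 4, so 4 storage lockers are enough.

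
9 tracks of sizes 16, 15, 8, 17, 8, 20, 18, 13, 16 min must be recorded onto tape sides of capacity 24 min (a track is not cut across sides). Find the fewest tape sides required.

7

Total = 20 + 18 + 17 + 16 + 16 + 15 + 13 + 8 + 8 = 131 min.
Lower bound: ⌈131/24⌉ = 6 tape sides.
Also, 7 tracks each exceed 12 min, and no two of those can share a side, so at least 7 tape sides are needed.
A packing using 7 tape sides:
  side 1: 20 = 20
  side 2: 18 = 18
  side 3: 17 = 17
  side 4: 16 + 8 = 24
  side 5: 16 + 8 = 24
  side 6: 15 = 15
  side 7: 13 = 13
This matches the lower bound, so 7 is optimal.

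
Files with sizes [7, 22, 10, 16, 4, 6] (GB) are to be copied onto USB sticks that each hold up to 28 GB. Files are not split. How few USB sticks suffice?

3

Total = 22 + 16 + 10 + 7 + 6 + 4 = 65 GB.
Lower bound: ⌈65/28⌉ = 3 USB sticks.
A packing using 3 USB sticks:
  USB stick 1: 22 + 6 = 28
  USB stick 2: 16 + 10 = 26
  USB stick 3: 7 + 4 = 11
This matches the lower bound, so 3 is optimal.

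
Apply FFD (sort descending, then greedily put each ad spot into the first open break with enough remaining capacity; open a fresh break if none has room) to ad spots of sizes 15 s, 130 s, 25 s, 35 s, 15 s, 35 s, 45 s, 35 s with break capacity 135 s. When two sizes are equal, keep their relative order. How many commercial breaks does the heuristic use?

Sorted descending: 130, 45, 35, 35, 35, 25, 15, 15.
  130 → break 1 (new)  [load 130/135]
  45 → break 2 (new)  [load 45/135]
  35 → break 2  [load 80/135]
  35 → break 2  [load 115/135]
  35 → break 3 (new)  [load 35/135]
  25 → break 3  [load 60/135]
  15 → break 2  [load 130/135]
  15 → break 3  [load 75/135]
3 commercial breaks opened.

3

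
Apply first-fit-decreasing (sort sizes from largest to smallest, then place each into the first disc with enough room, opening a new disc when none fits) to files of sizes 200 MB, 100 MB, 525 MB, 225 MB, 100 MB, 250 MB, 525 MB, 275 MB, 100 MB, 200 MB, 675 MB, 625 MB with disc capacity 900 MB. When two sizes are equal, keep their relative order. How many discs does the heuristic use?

Sorted descending: 675, 625, 525, 525, 275, 250, 225, 200, 200, 100, 100, 100.
  675 → disc 1 (new)  [load 675/900]
  625 → disc 2 (new)  [load 625/900]
  525 → disc 3 (new)  [load 525/900]
  525 → disc 4 (new)  [load 525/900]
  275 → disc 2  [load 900/900]
  250 → disc 3  [load 775/900]
  225 → disc 1  [load 900/900]
  200 → disc 4  [load 725/900]
  200 → disc 5 (new)  [load 200/900]
  100 → disc 3  [load 875/900]
  100 → disc 4  [load 825/900]
  100 → disc 5  [load 300/900]
5 discs opened.

5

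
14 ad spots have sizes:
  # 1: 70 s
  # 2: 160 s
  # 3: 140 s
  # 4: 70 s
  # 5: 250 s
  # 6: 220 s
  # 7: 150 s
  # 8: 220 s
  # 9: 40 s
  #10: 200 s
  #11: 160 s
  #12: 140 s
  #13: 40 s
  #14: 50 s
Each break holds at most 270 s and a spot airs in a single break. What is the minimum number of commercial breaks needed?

Total = 250 + 220 + 220 + 200 + 160 + 160 + 150 + 140 + 140 + 70 + 70 + 50 + 40 + 40 = 1910 s.
Lower bound: ⌈1910/270⌉ = 8 commercial breaks.
Also, 9 ad spots each exceed 135 s, and no two of those can share a break, so at least 9 commercial breaks are needed.
A packing using 9 commercial breaks:
  break 1: 250 = 250
  break 2: 220 + 50 = 270
  break 3: 220 + 40 = 260
  break 4: 200 + 70 = 270
  break 5: 160 + 70 + 40 = 270
  break 6: 160 = 160
  break 7: 150 = 150
  break 8: 140 = 140
  break 9: 140 = 140
This matches the lower bound, so 9 is optimal.

9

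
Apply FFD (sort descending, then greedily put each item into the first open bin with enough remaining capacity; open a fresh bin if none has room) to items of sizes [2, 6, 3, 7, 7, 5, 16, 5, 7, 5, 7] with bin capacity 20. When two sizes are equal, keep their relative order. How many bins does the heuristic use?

Sorted descending: 16, 7, 7, 7, 7, 6, 5, 5, 5, 3, 2.
  16 → bin 1 (new)  [load 16/20]
  7 → bin 2 (new)  [load 7/20]
  7 → bin 2  [load 14/20]
  7 → bin 3 (new)  [load 7/20]
  7 → bin 3  [load 14/20]
  6 → bin 2  [load 20/20]
  5 → bin 3  [load 19/20]
  5 → bin 4 (new)  [load 5/20]
  5 → bin 4  [load 10/20]
  3 → bin 1  [load 19/20]
  2 → bin 4  [load 12/20]
4 bins opened.

4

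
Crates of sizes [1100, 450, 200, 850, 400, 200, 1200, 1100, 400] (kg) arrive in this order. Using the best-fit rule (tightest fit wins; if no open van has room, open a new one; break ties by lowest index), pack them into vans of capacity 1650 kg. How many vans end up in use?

4

  1100 → van 1 (new)  [load 1100/1650]
  450 → van 1  [load 1550/1650]
  200 → van 2 (new)  [load 200/1650]
  850 → van 2  [load 1050/1650]
  400 → van 2  [load 1450/1650]
  200 → van 2  [load 1650/1650]
  1200 → van 3 (new)  [load 1200/1650]
  1100 → van 4 (new)  [load 1100/1650]
  400 → van 3  [load 1600/1650]
4 vans opened.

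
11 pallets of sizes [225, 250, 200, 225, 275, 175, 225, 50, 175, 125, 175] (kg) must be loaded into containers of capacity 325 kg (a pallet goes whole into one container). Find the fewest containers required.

9

Total = 275 + 250 + 225 + 225 + 225 + 200 + 175 + 175 + 175 + 125 + 50 = 2100 kg.
Lower bound: ⌈2100/325⌉ = 7 containers.
Also, 9 pallets each exceed 325/2 kg, and no two of those can share a container, so at least 9 containers are needed.
A packing using 9 containers:
  container 1: 275 + 50 = 325
  container 2: 250 = 250
  container 3: 225 = 225
  container 4: 225 = 225
  container 5: 225 = 225
  container 6: 200 + 125 = 325
  container 7: 175 = 175
  container 8: 175 = 175
  container 9: 175 = 175
This matches the lower bound, so 9 is optimal.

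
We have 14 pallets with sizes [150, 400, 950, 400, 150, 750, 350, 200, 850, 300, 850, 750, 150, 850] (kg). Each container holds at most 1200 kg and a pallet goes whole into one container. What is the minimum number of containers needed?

Total = 950 + 850 + 850 + 850 + 750 + 750 + 400 + 400 + 350 + 300 + 200 + 150 + 150 + 150 = 7100 kg.
Lower bound: ⌈7100/1200⌉ = 6 containers.
A packing using 7 containers:
  container 1: 950 + 200 = 1150
  container 2: 850 + 350 = 1200
  container 3: 850 + 300 = 1150
  container 4: 850 + 150 + 150 = 1150
  container 5: 750 + 400 = 1150
  container 6: 750 + 400 = 1150
  container 7: 150 = 150
No arrangement into 6 containers stays within capacity, so 7 is optimal.

7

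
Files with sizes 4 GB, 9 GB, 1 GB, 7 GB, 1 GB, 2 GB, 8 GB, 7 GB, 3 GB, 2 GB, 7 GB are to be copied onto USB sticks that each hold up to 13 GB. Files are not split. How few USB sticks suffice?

5

Total = 9 + 8 + 7 + 7 + 7 + 4 + 3 + 2 + 2 + 1 + 1 = 51 GB.
Lower bound: ⌈51/13⌉ = 4 USB sticks.
Also, 5 files each exceed 13/2 GB, and no two of those can share a USB stick, so at least 5 USB sticks are needed.
A packing using 5 USB sticks:
  USB stick 1: 9 + 4 = 13
  USB stick 2: 8 + 3 + 2 = 13
  USB stick 3: 7 + 2 + 1 + 1 = 11
  USB stick 4: 7 = 7
  USB stick 5: 7 = 7
This matches the lower bound, so 5 is optimal.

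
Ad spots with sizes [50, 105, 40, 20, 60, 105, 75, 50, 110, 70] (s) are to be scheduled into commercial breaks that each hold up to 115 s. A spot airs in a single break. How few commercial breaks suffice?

Total = 110 + 105 + 105 + 75 + 70 + 60 + 50 + 50 + 40 + 20 = 685 s.
Lower bound: ⌈685/115⌉ = 6 commercial breaks.
A packing using 7 commercial breaks:
  break 1: 110 = 110
  break 2: 105 = 105
  break 3: 105 = 105
  break 4: 75 + 40 = 115
  break 5: 70 + 20 = 90
  break 6: 60 + 50 = 110
  break 7: 50 = 50
No arrangement into 6 commercial breaks stays within capacity, so 7 is optimal.

7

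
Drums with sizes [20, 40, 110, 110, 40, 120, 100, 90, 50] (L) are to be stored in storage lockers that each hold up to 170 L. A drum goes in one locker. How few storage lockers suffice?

5

Total = 120 + 110 + 110 + 100 + 90 + 50 + 40 + 40 + 20 = 680 L.
Lower bound: ⌈680/170⌉ = 4 storage lockers.
Also, 5 drums each exceed 85 L, and no two of those can share a locker, so at least 5 storage lockers are needed.
A packing using 5 storage lockers:
  locker 1: 120 + 50 = 170
  locker 2: 110 + 40 + 20 = 170
  locker 3: 110 + 40 = 150
  locker 4: 100 = 100
  locker 5: 90 = 90
This matches the lower bound, so 5 is optimal.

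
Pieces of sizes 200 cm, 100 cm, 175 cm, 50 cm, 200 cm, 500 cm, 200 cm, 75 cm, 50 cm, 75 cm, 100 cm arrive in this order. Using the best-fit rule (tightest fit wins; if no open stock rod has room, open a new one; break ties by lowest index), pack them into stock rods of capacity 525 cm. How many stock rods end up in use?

  200 → stock rod 1 (new)  [load 200/525]
  100 → stock rod 1  [load 300/525]
  175 → stock rod 1  [load 475/525]
  50 → stock rod 1  [load 525/525]
  200 → stock rod 2 (new)  [load 200/525]
  500 → stock rod 3 (new)  [load 500/525]
  200 → stock rod 2  [load 400/525]
  75 → stock rod 2  [load 475/525]
  50 → stock rod 2  [load 525/525]
  75 → stock rod 4 (new)  [load 75/525]
  100 → stock rod 4  [load 175/525]
4 stock rods opened.

4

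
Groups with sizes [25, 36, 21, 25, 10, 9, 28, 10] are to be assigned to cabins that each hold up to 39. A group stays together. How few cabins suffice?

5

Total = 36 + 28 + 25 + 25 + 21 + 10 + 10 + 9 = 164.
Lower bound: ⌈164/39⌉ = 5 cabins.
A packing using 5 cabins:
  cabin 1: 36 = 36
  cabin 2: 28 + 10 = 38
  cabin 3: 25 + 10 = 35
  cabin 4: 25 + 9 = 34
  cabin 5: 21 = 21
This matches the lower bound, so 5 is optimal.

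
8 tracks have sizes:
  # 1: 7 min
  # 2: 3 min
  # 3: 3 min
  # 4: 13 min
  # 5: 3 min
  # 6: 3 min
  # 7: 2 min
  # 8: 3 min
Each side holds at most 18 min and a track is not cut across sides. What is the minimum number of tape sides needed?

3

Total = 13 + 7 + 3 + 3 + 3 + 3 + 3 + 2 = 37 min.
Lower bound: ⌈37/18⌉ = 3 tape sides.
A packing using 3 tape sides:
  side 1: 13 + 3 + 2 = 18
  side 2: 7 + 3 + 3 + 3 = 16
  side 3: 3 = 3
This matches the lower bound, so 3 is optimal.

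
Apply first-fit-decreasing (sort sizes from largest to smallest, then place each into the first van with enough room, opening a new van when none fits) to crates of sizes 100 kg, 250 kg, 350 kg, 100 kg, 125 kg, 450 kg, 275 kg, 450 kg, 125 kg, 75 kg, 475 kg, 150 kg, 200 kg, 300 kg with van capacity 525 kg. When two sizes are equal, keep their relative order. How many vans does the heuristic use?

7

Sorted descending: 475, 450, 450, 350, 300, 275, 250, 200, 150, 125, 125, 100, 100, 75.
  475 → van 1 (new)  [load 475/525]
  450 → van 2 (new)  [load 450/525]
  450 → van 3 (new)  [load 450/525]
  350 → van 4 (new)  [load 350/525]
  300 → van 5 (new)  [load 300/525]
  275 → van 6 (new)  [load 275/525]
  250 → van 6  [load 525/525]
  200 → van 5  [load 500/525]
  150 → van 4  [load 500/525]
  125 → van 7 (new)  [load 125/525]
  125 → van 7  [load 250/525]
  100 → van 7  [load 350/525]
  100 → van 7  [load 450/525]
  75 → van 2  [load 525/525]
7 vans opened.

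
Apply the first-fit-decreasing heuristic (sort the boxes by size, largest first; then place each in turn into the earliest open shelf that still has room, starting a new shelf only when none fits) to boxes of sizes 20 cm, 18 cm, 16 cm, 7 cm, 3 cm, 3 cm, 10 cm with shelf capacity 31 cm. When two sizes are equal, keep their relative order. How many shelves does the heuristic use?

3

Sorted descending: 20, 18, 16, 10, 7, 3, 3.
  20 → shelf 1 (new)  [load 20/31]
  18 → shelf 2 (new)  [load 18/31]
  16 → shelf 3 (new)  [load 16/31]
  10 → shelf 1  [load 30/31]
  7 → shelf 2  [load 25/31]
  3 → shelf 2  [load 28/31]
  3 → shelf 2  [load 31/31]
3 shelves opened.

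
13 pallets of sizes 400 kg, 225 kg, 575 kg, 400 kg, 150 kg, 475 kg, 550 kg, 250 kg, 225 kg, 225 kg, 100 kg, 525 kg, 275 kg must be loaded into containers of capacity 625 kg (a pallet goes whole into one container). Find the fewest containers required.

Total = 575 + 550 + 525 + 475 + 400 + 400 + 275 + 250 + 225 + 225 + 225 + 150 + 100 = 4375 kg.
Lower bound: ⌈4375/625⌉ = 7 containers.
A packing using 8 containers:
  container 1: 575 = 575
  container 2: 550 = 550
  container 3: 525 + 100 = 625
  container 4: 475 + 150 = 625
  container 5: 400 + 225 = 625
  container 6: 400 + 225 = 625
  container 7: 275 + 250 = 525
  container 8: 225 = 225
No arrangement into 7 containers stays within capacity, so 8 is optimal.

8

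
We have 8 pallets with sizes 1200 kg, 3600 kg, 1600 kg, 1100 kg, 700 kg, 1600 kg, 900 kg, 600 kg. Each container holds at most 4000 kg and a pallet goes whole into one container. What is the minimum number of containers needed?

3

Total = 3600 + 1600 + 1600 + 1200 + 1100 + 900 + 700 + 600 = 11300 kg.
Lower bound: ⌈11300/4000⌉ = 3 containers.
A packing using 3 containers:
  container 1: 3600 = 3600
  container 2: 1600 + 1600 + 700 = 3900
  container 3: 1200 + 1100 + 900 + 600 = 3800
This matches the lower bound, so 3 is optimal.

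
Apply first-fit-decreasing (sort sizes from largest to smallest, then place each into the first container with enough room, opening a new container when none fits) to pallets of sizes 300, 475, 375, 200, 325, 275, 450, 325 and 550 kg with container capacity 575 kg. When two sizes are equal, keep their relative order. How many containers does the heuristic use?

Sorted descending: 550, 475, 450, 375, 325, 325, 300, 275, 200.
  550 → container 1 (new)  [load 550/575]
  475 → container 2 (new)  [load 475/575]
  450 → container 3 (new)  [load 450/575]
  375 → container 4 (new)  [load 375/575]
  325 → container 5 (new)  [load 325/575]
  325 → container 6 (new)  [load 325/575]
  300 → container 7 (new)  [load 300/575]
  275 → container 7  [load 575/575]
  200 → container 4  [load 575/575]
7 containers opened.

7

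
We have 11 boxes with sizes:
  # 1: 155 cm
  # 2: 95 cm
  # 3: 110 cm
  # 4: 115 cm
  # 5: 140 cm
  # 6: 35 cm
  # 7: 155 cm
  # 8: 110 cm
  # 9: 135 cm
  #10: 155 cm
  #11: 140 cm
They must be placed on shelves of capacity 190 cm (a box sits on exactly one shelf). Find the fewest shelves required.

10

Total = 155 + 155 + 155 + 140 + 140 + 135 + 115 + 110 + 110 + 95 + 35 = 1345 cm.
Lower bound: ⌈1345/190⌉ = 8 shelves.
Also, 9 boxes each exceed 95 cm, and no two of those can share a shelf, so at least 9 shelves are needed.
A packing using 10 shelves:
  shelf 1: 155 + 35 = 190
  shelf 2: 155 = 155
  shelf 3: 155 = 155
  shelf 4: 140 = 140
  shelf 5: 140 = 140
  shelf 6: 135 = 135
  shelf 7: 115 = 115
  shelf 8: 110 = 110
  shelf 9: 110 = 110
  shelf 10: 95 = 95
No arrangement into 9 shelves stays within capacity, so 10 is optimal.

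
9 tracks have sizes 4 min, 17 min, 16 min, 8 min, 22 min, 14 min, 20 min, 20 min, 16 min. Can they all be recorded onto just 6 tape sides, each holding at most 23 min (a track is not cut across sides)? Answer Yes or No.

Total = 137 min; ⌈137/23⌉ = 6.
7 tracks each exceed half the capacity and cannot share a side, forcing at least 7 tape sides.
At least 7 tape sides are required, but only 6 are allowed.

No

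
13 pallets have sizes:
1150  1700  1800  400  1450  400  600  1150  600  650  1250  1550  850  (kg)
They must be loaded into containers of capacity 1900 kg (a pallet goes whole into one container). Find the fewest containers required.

Total = 1800 + 1700 + 1550 + 1450 + 1250 + 1150 + 1150 + 850 + 650 + 600 + 600 + 400 + 400 = 13550 kg.
Lower bound: ⌈13550/1900⌉ = 8 containers.
A packing using 8 containers:
  container 1: 1800 = 1800
  container 2: 1700 = 1700
  container 3: 1550 = 1550
  container 4: 1450 + 400 = 1850
  container 5: 1250 + 650 = 1900
  container 6: 1150 + 600 = 1750
  container 7: 1150 + 600 = 1750
  container 8: 850 + 400 = 1250
This matches the lower bound, so 8 is optimal.

8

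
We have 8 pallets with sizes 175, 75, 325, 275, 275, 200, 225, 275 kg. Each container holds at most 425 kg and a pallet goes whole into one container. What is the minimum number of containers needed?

Total = 325 + 275 + 275 + 275 + 225 + 200 + 175 + 75 = 1825 kg.
Lower bound: ⌈1825/425⌉ = 5 containers.
A packing using 6 containers:
  container 1: 325 + 75 = 400
  container 2: 275 = 275
  container 3: 275 = 275
  container 4: 275 = 275
  container 5: 225 + 200 = 425
  container 6: 175 = 175
No arrangement into 5 containers stays within capacity, so 6 is optimal.

6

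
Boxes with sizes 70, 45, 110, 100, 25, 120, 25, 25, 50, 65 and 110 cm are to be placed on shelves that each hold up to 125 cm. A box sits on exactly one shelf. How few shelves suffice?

7

Total = 120 + 110 + 110 + 100 + 70 + 65 + 50 + 45 + 25 + 25 + 25 = 745 cm.
Lower bound: ⌈745/125⌉ = 6 shelves.
A packing using 7 shelves:
  shelf 1: 120 = 120
  shelf 2: 110 = 110
  shelf 3: 110 = 110
  shelf 4: 100 + 25 = 125
  shelf 5: 70 + 50 = 120
  shelf 6: 65 + 45 = 110
  shelf 7: 25 + 25 = 50
No arrangement into 6 shelves stays within capacity, so 7 is optimal.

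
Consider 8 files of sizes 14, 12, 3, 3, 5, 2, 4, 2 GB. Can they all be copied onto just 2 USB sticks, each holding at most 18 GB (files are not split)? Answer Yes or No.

No

Total = 45 GB; ⌈45/18⌉ = 3.
At least 3 USB sticks are required, but only 2 are allowed.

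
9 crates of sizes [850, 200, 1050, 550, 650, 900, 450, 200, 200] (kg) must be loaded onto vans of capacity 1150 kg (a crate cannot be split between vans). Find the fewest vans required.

Total = 1050 + 900 + 850 + 650 + 550 + 450 + 200 + 200 + 200 = 5050 kg.
Lower bound: ⌈5050/1150⌉ = 5 vans.
A packing using 5 vans:
  van 1: 1050 = 1050
  van 2: 900 + 200 = 1100
  van 3: 850 + 200 = 1050
  van 4: 650 + 450 = 1100
  van 5: 550 + 200 = 750
This matches the lower bound, so 5 is optimal.

5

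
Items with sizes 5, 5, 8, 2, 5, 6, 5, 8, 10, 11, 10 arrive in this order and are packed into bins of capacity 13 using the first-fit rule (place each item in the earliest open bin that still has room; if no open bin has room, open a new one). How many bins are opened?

  5 → bin 1 (new)  [load 5/13]
  5 → bin 1  [load 10/13]
  8 → bin 2 (new)  [load 8/13]
  2 → bin 1  [load 12/13]
  5 → bin 2  [load 13/13]
  6 → bin 3 (new)  [load 6/13]
  5 → bin 3  [load 11/13]
  8 → bin 4 (new)  [load 8/13]
  10 → bin 5 (new)  [load 10/13]
  11 → bin 6 (new)  [load 11/13]
  10 → bin 7 (new)  [load 10/13]
7 bins opened.

7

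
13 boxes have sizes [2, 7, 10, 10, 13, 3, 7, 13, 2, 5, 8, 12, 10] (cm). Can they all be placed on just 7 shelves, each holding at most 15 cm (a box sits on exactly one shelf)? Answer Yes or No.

Total = 102 cm; ⌈102/15⌉ = 7.
The bound of 7 does not rule out 7, but exhaustive search shows no assignment into 7 shelves of capacity 15 cm exists — the minimum is 8.

No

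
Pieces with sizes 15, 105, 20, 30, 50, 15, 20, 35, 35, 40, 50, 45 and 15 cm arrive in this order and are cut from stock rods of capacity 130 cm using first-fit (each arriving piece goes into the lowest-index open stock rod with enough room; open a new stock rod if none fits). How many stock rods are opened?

4

  15 → stock rod 1 (new)  [load 15/130]
  105 → stock rod 1  [load 120/130]
  20 → stock rod 2 (new)  [load 20/130]
  30 → stock rod 2  [load 50/130]
  50 → stock rod 2  [load 100/130]
  15 → stock rod 2  [load 115/130]
  20 → stock rod 3 (new)  [load 20/130]
  35 → stock rod 3  [load 55/130]
  35 → stock rod 3  [load 90/130]
  40 → stock rod 3  [load 130/130]
  50 → stock rod 4 (new)  [load 50/130]
  45 → stock rod 4  [load 95/130]
  15 → stock rod 2  [load 130/130]
4 stock rods opened.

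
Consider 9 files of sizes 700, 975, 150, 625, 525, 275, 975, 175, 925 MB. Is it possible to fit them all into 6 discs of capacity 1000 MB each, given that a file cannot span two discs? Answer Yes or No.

Yes

A valid assignment using 6 discs:
  disc 1: 975 = 975
  disc 2: 975 = 975
  disc 3: 925 = 925
  disc 4: 700 + 275 = 975
  disc 5: 625 + 175 + 150 = 950
  disc 6: 525 = 525
Every load is within 1000 MB, so 6 discs suffice.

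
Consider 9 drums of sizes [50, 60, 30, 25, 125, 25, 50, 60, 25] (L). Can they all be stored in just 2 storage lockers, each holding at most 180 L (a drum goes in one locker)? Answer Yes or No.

Total = 450 L; ⌈450/180⌉ = 3.
At least 3 storage lockers are required, but only 2 are allowed.

No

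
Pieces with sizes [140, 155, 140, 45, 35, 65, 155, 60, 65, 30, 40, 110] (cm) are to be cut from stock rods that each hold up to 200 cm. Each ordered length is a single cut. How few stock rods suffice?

Total = 155 + 155 + 140 + 140 + 110 + 65 + 65 + 60 + 45 + 40 + 35 + 30 = 1040 cm.
Lower bound: ⌈1040/200⌉ = 6 stock rods.
A packing using 6 stock rods:
  stock rod 1: 155 + 45 = 200
  stock rod 2: 155 + 40 = 195
  stock rod 3: 140 + 60 = 200
  stock rod 4: 140 + 35 = 175
  stock rod 5: 110 + 65 = 175
  stock rod 6: 65 + 30 = 95
This matches the lower bound, so 6 is optimal.

6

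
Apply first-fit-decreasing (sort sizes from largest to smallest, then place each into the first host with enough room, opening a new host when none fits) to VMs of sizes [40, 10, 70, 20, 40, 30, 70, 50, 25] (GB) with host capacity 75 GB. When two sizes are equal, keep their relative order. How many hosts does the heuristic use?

5

Sorted descending: 70, 70, 50, 40, 40, 30, 25, 20, 10.
  70 → host 1 (new)  [load 70/75]
  70 → host 2 (new)  [load 70/75]
  50 → host 3 (new)  [load 50/75]
  40 → host 4 (new)  [load 40/75]
  40 → host 5 (new)  [load 40/75]
  30 → host 4  [load 70/75]
  25 → host 3  [load 75/75]
  20 → host 5  [load 60/75]
  10 → host 5  [load 70/75]
5 hosts opened.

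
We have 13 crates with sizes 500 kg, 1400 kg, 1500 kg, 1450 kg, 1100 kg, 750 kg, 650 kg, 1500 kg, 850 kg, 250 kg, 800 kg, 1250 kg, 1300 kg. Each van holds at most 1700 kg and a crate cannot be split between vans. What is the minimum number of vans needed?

9

Total = 1500 + 1500 + 1450 + 1400 + 1300 + 1250 + 1100 + 850 + 800 + 750 + 650 + 500 + 250 = 13300 kg.
Lower bound: ⌈13300/1700⌉ = 8 vans.
A packing using 9 vans:
  van 1: 1500 = 1500
  van 2: 1500 = 1500
  van 3: 1450 + 250 = 1700
  van 4: 1400 = 1400
  van 5: 1300 = 1300
  van 6: 1250 = 1250
  van 7: 1100 + 500 = 1600
  van 8: 850 + 800 = 1650
  van 9: 750 + 650 = 1400
No arrangement into 8 vans stays within capacity, so 9 is optimal.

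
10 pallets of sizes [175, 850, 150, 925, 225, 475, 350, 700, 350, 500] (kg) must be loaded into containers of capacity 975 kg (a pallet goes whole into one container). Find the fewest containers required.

6

Total = 925 + 850 + 700 + 500 + 475 + 350 + 350 + 225 + 175 + 150 = 4700 kg.
Lower bound: ⌈4700/975⌉ = 5 containers.
A packing using 6 containers:
  container 1: 925 = 925
  container 2: 850 = 850
  container 3: 700 + 225 = 925
  container 4: 500 + 475 = 975
  container 5: 350 + 350 + 175 = 875
  container 6: 150 = 150
No arrangement into 5 containers stays within capacity, so 6 is optimal.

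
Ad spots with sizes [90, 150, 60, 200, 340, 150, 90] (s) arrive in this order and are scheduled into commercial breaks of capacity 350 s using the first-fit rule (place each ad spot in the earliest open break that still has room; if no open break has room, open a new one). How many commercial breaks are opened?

4

  90 → break 1 (new)  [load 90/350]
  150 → break 1  [load 240/350]
  60 → break 1  [load 300/350]
  200 → break 2 (new)  [load 200/350]
  340 → break 3 (new)  [load 340/350]
  150 → break 2  [load 350/350]
  90 → break 4 (new)  [load 90/350]
4 commercial breaks opened.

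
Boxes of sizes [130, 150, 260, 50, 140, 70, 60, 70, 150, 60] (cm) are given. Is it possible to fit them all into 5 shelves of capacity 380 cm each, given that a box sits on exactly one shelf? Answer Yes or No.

Yes

A valid assignment using 4 shelves:
  shelf 1: 260 + 70 + 50 = 380
  shelf 2: 150 + 150 + 70 = 370
  shelf 3: 140 + 130 + 60 = 330
  shelf 4: 60 = 60
That uses only 4 ≤ 5, so 5 shelves are enough.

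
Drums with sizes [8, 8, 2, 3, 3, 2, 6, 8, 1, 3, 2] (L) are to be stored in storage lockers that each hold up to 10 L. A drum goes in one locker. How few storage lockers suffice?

5

Total = 8 + 8 + 8 + 6 + 3 + 3 + 3 + 2 + 2 + 2 + 1 = 46 L.
Lower bound: ⌈46/10⌉ = 5 storage lockers.
A packing using 5 storage lockers:
  locker 1: 8 + 2 = 10
  locker 2: 8 + 2 = 10
  locker 3: 8 + 2 = 10
  locker 4: 6 + 3 + 1 = 10
  locker 5: 3 + 3 = 6
This matches the lower bound, so 5 is optimal.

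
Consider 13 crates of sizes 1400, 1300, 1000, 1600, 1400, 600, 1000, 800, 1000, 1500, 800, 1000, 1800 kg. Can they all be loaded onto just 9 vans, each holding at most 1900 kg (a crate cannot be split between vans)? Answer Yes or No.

No

Total = 15200 kg; ⌈15200/1900⌉ = 8.
10 crates each exceed half the capacity and cannot share a van, forcing at least 10 vans.
At least 10 vans are required, but only 9 are allowed.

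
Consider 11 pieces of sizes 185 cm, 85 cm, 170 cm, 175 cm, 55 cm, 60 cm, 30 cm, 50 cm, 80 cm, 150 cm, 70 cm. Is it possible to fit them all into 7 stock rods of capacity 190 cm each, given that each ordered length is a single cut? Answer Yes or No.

A valid assignment using 7 stock rods:
  stock rod 1: 185 = 185
  stock rod 2: 175 = 175
  stock rod 3: 170 = 170
  stock rod 4: 150 + 30 = 180
  stock rod 5: 85 + 80 = 165
  stock rod 6: 70 + 60 + 55 = 185
  stock rod 7: 50 = 50
Every load is within 190 cm, so 7 stock rods suffice.

Yes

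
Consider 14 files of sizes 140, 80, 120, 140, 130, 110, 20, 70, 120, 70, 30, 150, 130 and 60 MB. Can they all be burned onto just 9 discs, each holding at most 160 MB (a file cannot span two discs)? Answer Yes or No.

Total = 1370 MB; ⌈1370/160⌉ = 9.
The bound of 9 does not rule out 9, but exhaustive search shows no assignment into 9 discs of capacity 160 MB exists — the minimum is 10.

No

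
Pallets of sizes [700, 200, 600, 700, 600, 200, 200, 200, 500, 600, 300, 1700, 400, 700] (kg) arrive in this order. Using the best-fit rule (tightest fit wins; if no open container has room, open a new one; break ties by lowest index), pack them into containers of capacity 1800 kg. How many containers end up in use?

  700 → container 1 (new)  [load 700/1800]
  200 → container 1  [load 900/1800]
  600 → container 1  [load 1500/1800]
  700 → container 2 (new)  [load 700/1800]
  600 → container 2  [load 1300/1800]
  200 → container 1  [load 1700/1800]
  200 → container 2  [load 1500/1800]
  200 → container 2  [load 1700/1800]
  500 → container 3 (new)  [load 500/1800]
  600 → container 3  [load 1100/1800]
  300 → container 3  [load 1400/1800]
  1700 → container 4 (new)  [load 1700/1800]
  400 → container 3  [load 1800/1800]
  700 → container 5 (new)  [load 700/1800]
5 containers opened.

5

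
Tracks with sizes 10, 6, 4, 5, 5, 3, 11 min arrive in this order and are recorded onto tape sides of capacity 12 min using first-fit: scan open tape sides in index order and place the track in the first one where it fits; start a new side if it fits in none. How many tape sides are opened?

5

  10 → side 1 (new)  [load 10/12]
  6 → side 2 (new)  [load 6/12]
  4 → side 2  [load 10/12]
  5 → side 3 (new)  [load 5/12]
  5 → side 3  [load 10/12]
  3 → side 4 (new)  [load 3/12]
  11 → side 5 (new)  [load 11/12]
5 tape sides opened.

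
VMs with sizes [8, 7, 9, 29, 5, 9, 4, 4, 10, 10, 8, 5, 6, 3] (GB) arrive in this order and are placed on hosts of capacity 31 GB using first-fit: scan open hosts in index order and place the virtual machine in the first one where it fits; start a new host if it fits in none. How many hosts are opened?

  8 → host 1 (new)  [load 8/31]
  7 → host 1  [load 15/31]
  9 → host 1  [load 24/31]
  29 → host 2 (new)  [load 29/31]
  5 → host 1  [load 29/31]
  9 → host 3 (new)  [load 9/31]
  4 → host 3  [load 13/31]
  4 → host 3  [load 17/31]
  10 → host 3  [load 27/31]
  10 → host 4 (new)  [load 10/31]
  8 → host 4  [load 18/31]
  5 → host 4  [load 23/31]
  6 → host 4  [load 29/31]
  3 → host 3  [load 30/31]
4 hosts opened.

4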